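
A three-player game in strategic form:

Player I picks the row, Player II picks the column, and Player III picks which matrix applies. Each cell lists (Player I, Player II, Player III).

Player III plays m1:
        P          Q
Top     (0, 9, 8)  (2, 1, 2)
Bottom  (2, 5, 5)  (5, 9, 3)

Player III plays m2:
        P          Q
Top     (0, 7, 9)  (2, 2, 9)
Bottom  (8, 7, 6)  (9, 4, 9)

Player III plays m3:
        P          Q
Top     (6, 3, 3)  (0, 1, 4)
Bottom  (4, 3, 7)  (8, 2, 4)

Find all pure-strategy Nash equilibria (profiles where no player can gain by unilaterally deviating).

(Top, P, m1): Player I can switch to Bottom (0 → 2). Not NE.
(Top, P, m2): Player I can switch to Bottom (0 → 8). Not NE.
(Top, P, m3): Player III can switch to m1 (3 → 8). Not NE.
(Top, Q, m1): Player I can switch to Bottom (2 → 5). Not NE.
(Top, Q, m2): Player I can switch to Bottom (2 → 9). Not NE.
(Top, Q, m3): Player I can switch to Bottom (0 → 8). Not NE.
(Bottom, P, m1): Player II can switch to Q (5 → 9). Not NE.
(Bottom, P, m2): Player III can switch to m3 (6 → 7). Not NE.
(The remaining 4 profiles each have a profitable deviation by the same check.)

This game has no pure Nash equilibrium.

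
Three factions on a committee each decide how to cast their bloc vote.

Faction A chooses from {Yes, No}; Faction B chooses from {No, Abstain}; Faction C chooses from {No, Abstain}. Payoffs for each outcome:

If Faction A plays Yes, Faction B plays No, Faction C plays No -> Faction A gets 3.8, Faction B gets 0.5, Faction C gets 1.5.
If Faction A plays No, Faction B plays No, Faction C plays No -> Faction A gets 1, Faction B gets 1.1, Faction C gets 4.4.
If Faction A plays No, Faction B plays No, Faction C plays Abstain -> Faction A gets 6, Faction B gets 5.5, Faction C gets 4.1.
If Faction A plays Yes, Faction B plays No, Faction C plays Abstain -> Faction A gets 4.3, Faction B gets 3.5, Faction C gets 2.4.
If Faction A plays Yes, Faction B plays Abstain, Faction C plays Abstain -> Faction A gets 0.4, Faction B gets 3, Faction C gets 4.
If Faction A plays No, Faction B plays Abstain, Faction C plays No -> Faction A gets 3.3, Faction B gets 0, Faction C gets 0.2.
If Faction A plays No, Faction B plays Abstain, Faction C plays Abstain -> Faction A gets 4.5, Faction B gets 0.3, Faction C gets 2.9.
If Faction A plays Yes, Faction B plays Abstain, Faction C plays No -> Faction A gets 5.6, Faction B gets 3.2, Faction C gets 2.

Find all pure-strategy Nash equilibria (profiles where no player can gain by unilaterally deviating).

Faction A against (No, No): payoffs 3.8, 1 → best response Yes.
Faction A against (No, Abstain): payoffs 4.3, 6 → best response No.
Faction A against (Abstain, No): payoffs 5.6, 3.3 → best response Yes.
Faction A against (Abstain, Abstain): payoffs 0.4, 4.5 → best response No.
Faction B against (Yes, No): payoffs 0.5, 3.2 → best response Abstain.
Faction B against (Yes, Abstain): payoffs 3.5, 3 → best response No.
Faction B against (No, No): payoffs 1.1, 0 → best response No.
Faction B against (No, Abstain): payoffs 5.5, 0.3 → best response No.
Faction C against (Yes, No): payoffs 1.5, 2.4 → best response Abstain.
Faction C against (Yes, Abstain): payoffs 2, 4 → best response Abstain.
Faction C against (No, No): payoffs 4.4, 4.1 → best response No.
Faction C against (No, Abstain): payoffs 0.2, 2.9 → best response Abstain.
No profile is a mutual best response for all players.

none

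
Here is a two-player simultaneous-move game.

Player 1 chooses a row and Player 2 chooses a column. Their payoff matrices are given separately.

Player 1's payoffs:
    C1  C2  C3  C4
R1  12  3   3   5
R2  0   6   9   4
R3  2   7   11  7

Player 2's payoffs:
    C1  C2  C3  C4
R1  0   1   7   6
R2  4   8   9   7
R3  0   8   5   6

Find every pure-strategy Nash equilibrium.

Pure NE: (R3, C2)

For each player, find the best response to each opponent profile; mutual best responses are the pure NE.
Player 1 against C1: payoffs 12, 0, 2 → best response R1.
Player 1 against C2: payoffs 3, 6, 7 → best response R3.
Player 1 against C3: payoffs 3, 9, 11 → best response R3.
Player 1 against C4: payoffs 5, 4, 7 → best response R3.
Player 2 against R1: payoffs 0, 1, 7, 6 → best response C3.
Player 2 against R2: payoffs 4, 8, 9, 7 → best response C3.
Player 2 against R3: payoffs 0, 8, 5, 6 → best response C2.
Mutual best responses: (R3, C2).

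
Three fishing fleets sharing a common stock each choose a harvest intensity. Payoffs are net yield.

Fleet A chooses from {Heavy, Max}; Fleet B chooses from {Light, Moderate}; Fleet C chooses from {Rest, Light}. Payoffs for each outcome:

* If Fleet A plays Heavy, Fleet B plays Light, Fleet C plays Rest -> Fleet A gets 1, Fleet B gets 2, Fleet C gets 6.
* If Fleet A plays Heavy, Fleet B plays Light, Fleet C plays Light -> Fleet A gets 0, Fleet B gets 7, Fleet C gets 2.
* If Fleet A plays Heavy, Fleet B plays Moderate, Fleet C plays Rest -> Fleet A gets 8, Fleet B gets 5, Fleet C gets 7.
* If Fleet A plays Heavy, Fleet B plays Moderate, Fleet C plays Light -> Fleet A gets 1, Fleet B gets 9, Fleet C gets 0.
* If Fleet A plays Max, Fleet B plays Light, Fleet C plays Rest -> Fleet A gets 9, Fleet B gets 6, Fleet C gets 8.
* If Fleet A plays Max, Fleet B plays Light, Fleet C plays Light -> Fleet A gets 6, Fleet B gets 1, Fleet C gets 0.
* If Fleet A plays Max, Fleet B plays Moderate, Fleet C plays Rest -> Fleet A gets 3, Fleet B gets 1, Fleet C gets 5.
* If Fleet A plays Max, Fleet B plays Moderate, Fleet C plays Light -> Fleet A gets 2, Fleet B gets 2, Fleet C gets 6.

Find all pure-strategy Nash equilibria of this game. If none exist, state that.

Pure-strategy Nash equilibria: (Heavy, Moderate, Rest); (Max, Light, Rest); (Max, Moderate, Light)

(Heavy, Light, Rest): Fleet A can switch to Max (1 → 9). Not NE.
(Heavy, Light, Light): Fleet A can switch to Max (0 → 6). Not NE.
(Heavy, Moderate, Rest): Fleet A gets 8, best alternative 3; Fleet B gets 5, best alternative 2; Fleet C gets 7, best alternative 0. No profitable deviation — NE.
(Heavy, Moderate, Light): Fleet A can switch to Max (1 → 2). Not NE.
(Max, Light, Rest): Fleet A gets 9, best alternative 1; Fleet B gets 6, best alternative 1; Fleet C gets 8, best alternative 0. No profitable deviation — NE.
(Max, Light, Light): Fleet B can switch to Moderate (1 → 2). Not NE.
(Max, Moderate, Rest): Fleet A can switch to Heavy (3 → 8). Not NE.
(Max, Moderate, Light): Fleet A gets 2, best alternative 1; Fleet B gets 2, best alternative 1; Fleet C gets 6, best alternative 5. No profitable deviation — NE.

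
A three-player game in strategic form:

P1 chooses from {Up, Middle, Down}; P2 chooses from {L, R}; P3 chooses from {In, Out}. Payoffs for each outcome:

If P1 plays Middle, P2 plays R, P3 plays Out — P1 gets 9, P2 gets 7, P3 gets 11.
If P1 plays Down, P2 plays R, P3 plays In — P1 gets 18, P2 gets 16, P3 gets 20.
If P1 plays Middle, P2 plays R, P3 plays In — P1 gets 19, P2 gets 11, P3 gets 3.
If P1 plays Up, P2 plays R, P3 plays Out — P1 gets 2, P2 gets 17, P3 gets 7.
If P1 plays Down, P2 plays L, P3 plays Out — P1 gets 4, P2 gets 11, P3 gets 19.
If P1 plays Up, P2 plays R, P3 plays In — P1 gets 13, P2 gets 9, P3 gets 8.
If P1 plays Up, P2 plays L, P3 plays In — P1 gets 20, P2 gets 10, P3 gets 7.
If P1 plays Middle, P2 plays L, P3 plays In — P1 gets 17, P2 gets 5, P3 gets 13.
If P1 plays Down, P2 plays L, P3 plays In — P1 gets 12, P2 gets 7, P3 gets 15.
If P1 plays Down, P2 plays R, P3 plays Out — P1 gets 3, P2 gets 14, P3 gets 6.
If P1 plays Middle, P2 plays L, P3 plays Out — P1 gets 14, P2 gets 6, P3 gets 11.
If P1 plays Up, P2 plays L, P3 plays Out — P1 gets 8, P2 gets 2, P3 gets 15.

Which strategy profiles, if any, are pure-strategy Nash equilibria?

Check each profile: it is a Nash equilibrium iff no player can strictly gain by switching unilaterally.
(Up, L, In): P3 can switch to Out (7 → 15). Not NE.
(Up, L, Out): P1 can switch to Middle (8 → 14). Not NE.
(Up, R, In): P1 can switch to Middle (13 → 19). Not NE.
(Up, R, Out): P1 can switch to Middle (2 → 9). Not NE.
(Middle, L, In): P1 can switch to Up (17 → 20). Not NE.
(Middle, L, Out): P2 can switch to R (6 → 7). Not NE.
(Middle, R, In): P3 can switch to Out (3 → 11). Not NE.
(Middle, R, Out): P1 gets 9, best alternative 3; P2 gets 7, best alternative 6; P3 gets 11, best alternative 3. No profitable deviation — NE.
(Down, L, In): P1 can switch to Up (12 → 20). Not NE.
(The remaining 3 profiles each have a profitable deviation by the same check.)

(Middle, R, Out)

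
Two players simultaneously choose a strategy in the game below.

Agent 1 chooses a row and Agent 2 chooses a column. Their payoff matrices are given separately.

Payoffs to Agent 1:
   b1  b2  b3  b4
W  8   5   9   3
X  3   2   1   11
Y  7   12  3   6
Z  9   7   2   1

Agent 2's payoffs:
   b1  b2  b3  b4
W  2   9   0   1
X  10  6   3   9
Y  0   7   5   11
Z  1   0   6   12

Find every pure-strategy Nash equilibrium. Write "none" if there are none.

(W, b1): Agent 1 can switch to Z (8 → 9). Not NE.
(W, b2): Agent 1 can switch to Y (5 → 12). Not NE.
(W, b3): Agent 2 can switch to b1 (0 → 2). Not NE.
(W, b4): Agent 1 can switch to X (3 → 11). Not NE.
(X, b1): Agent 1 can switch to W (3 → 8). Not NE.
(X, b2): Agent 1 can switch to W (2 → 5). Not NE.
(The remaining 10 profiles each have a profitable deviation by the same check.)

This game has no pure Nash equilibrium.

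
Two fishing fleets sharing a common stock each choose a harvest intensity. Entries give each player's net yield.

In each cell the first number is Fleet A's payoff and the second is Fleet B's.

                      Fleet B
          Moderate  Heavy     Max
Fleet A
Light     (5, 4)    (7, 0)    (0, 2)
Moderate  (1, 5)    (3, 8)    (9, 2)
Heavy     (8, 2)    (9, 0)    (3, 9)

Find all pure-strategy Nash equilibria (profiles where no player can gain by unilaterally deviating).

(Light, Moderate): Fleet A can switch to Heavy (5 → 8). Not NE.
(Light, Heavy): Fleet A can switch to Heavy (7 → 9). Not NE.
(Light, Max): Fleet A can switch to Moderate (0 → 9). Not NE.
(Moderate, Moderate): Fleet A can switch to Light (1 → 5). Not NE.
(Moderate, Heavy): Fleet A can switch to Light (3 → 7). Not NE.
(Moderate, Max): Fleet B can switch to Moderate (2 → 5). Not NE.
(Heavy, Moderate): Fleet B can switch to Max (2 → 9). Not NE.
(Heavy, Heavy): Fleet B can switch to Moderate (0 → 2). Not NE.
(Heavy, Max): Fleet A can switch to Moderate (3 → 9). Not NE.

No pure-strategy Nash equilibrium.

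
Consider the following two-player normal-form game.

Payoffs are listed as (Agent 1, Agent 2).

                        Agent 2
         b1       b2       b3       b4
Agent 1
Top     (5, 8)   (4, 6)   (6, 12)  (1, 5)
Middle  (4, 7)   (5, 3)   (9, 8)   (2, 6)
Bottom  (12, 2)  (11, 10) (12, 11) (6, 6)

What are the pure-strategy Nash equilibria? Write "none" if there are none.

(Top, b1): Agent 1 can switch to Bottom (5 → 12). Not NE.
(Top, b2): Agent 1 can switch to Middle (4 → 5). Not NE.
(Top, b3): Agent 1 can switch to Middle (6 → 9). Not NE.
(Top, b4): Agent 1 can switch to Middle (1 → 2). Not NE.
(Middle, b1): Agent 1 can switch to Top (4 → 5). Not NE.
(Middle, b2): Agent 1 can switch to Bottom (5 → 11). Not NE.
(Middle, b3): Agent 1 can switch to Bottom (9 → 12). Not NE.
(Middle, b4): Agent 1 can switch to Bottom (2 → 6). Not NE.
(Bottom, b1): Agent 2 can switch to b2 (2 → 10). Not NE.
(Bottom, b2): Agent 2 can switch to b3 (10 → 11). Not NE.
(Bottom, b3): Agent 1 gets 12, best alternative 9; Agent 2 gets 11, best alternative 10. No profitable deviation — NE.
(Bottom, b4): Agent 2 can switch to b2 (6 → 10). Not NE.

Pure NE: (Bottom, b3)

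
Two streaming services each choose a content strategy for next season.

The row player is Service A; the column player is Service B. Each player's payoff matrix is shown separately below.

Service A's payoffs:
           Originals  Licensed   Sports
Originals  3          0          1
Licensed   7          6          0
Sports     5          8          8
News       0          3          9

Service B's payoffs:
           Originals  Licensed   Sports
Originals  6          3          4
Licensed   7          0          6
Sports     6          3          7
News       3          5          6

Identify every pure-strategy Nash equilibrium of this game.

For each strategy profile, look for a profitable unilateral deviation.
(Originals, Originals): Service A can switch to Licensed (3 → 7). Not NE.
(Originals, Licensed): Service A can switch to Licensed (0 → 6). Not NE.
(Originals, Sports): Service A can switch to Sports (1 → 8). Not NE.
(Licensed, Originals): Service A gets 7, best alternative 5; Service B gets 7, best alternative 6. No profitable deviation — NE.
(Licensed, Licensed): Service A can switch to Sports (6 → 8). Not NE.
(Licensed, Sports): Service A can switch to Originals (0 → 1). Not NE.
(Sports, Originals): Service A can switch to Licensed (5 → 7). Not NE.
(News, Sports): Service A gets 9, best alternative 8; Service B gets 6, best alternative 5. No profitable deviation — NE.
(The remaining 4 profiles each have a profitable deviation by the same check.)

Pure-strategy Nash equilibria: (Licensed, Originals); (News, Sports)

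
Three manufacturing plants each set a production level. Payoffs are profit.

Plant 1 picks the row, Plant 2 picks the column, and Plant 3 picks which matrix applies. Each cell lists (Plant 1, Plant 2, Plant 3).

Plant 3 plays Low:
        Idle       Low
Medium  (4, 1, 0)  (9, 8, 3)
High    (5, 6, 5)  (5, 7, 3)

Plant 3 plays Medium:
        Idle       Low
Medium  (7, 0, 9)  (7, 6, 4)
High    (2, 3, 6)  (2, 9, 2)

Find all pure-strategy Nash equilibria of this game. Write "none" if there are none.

Pure NE: (Medium, Low, Medium)

(Medium, Idle, Low): Plant 1 can switch to High (4 → 5). Not NE.
(Medium, Idle, Medium): Plant 2 can switch to Low (0 → 6). Not NE.
(Medium, Low, Low): Plant 3 can switch to Medium (3 → 4). Not NE.
(Medium, Low, Medium): Plant 1 gets 7, best alternative 2; Plant 2 gets 6, best alternative 0; Plant 3 gets 4, best alternative 3. No profitable deviation — NE.
(High, Idle, Low): Plant 2 can switch to Low (6 → 7). Not NE.
(High, Idle, Medium): Plant 1 can switch to Medium (2 → 7). Not NE.
(High, Low, Low): Plant 1 can switch to Medium (5 → 9). Not NE.
(High, Low, Medium): Plant 1 can switch to Medium (2 → 7). Not NE.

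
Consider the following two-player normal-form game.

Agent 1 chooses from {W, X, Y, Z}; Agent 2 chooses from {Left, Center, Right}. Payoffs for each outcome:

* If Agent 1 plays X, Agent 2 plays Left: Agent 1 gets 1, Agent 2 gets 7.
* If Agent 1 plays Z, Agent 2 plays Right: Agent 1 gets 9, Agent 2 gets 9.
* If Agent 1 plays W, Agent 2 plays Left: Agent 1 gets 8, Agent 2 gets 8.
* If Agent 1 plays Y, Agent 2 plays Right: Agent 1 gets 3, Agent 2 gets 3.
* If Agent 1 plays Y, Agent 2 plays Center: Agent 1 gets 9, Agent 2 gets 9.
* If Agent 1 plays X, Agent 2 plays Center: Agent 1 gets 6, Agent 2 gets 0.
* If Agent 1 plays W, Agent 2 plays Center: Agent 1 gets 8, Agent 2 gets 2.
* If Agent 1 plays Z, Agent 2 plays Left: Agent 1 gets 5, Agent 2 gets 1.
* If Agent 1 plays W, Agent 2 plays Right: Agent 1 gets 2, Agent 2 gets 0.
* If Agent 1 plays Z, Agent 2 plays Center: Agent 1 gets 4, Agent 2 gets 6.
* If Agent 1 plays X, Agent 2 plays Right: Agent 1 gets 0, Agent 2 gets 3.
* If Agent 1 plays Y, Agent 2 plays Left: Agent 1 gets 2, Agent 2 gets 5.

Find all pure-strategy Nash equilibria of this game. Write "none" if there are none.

Agent 1 against Left: payoffs 8, 1, 2, 5 → best response W.
Agent 1 against Center: payoffs 8, 6, 9, 4 → best response Y.
Agent 1 against Right: payoffs 2, 0, 3, 9 → best response Z.
Agent 2 against W: payoffs 8, 2, 0 → best response Left.
Agent 2 against X: payoffs 7, 0, 3 → best response Left.
Agent 2 against Y: payoffs 5, 9, 3 → best response Center.
Agent 2 against Z: payoffs 1, 6, 9 → best response Right.
Mutual best responses: (W, Left); (Y, Center); (Z, Right).

(W, Left) and (Y, Center) and (Z, Right)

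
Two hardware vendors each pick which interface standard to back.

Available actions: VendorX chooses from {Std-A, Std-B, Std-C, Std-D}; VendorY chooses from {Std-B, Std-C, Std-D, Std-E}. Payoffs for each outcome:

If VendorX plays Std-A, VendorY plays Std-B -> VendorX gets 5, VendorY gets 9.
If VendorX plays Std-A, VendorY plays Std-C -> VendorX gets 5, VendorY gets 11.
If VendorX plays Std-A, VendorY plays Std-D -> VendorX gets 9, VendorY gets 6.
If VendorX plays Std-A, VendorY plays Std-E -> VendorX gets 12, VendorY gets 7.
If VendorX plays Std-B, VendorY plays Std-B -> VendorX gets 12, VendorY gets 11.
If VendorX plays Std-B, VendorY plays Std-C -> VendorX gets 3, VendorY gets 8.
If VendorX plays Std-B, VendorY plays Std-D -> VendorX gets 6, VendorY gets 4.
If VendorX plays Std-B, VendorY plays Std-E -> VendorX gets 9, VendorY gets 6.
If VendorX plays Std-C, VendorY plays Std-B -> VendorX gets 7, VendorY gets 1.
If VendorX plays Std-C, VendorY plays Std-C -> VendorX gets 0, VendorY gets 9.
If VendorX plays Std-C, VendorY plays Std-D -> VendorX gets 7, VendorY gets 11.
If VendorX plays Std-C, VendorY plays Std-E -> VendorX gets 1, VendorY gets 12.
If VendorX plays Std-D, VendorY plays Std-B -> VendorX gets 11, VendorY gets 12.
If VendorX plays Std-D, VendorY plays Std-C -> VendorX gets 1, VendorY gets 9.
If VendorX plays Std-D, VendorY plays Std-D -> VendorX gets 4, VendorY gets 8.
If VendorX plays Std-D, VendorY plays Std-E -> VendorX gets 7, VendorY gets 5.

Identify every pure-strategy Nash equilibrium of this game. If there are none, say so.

For each strategy profile, look for a profitable unilateral deviation.
(Std-A, Std-B): VendorX can switch to Std-B (5 → 12). Not NE.
(Std-A, Std-C): VendorX gets 5, best alternative 3; VendorY gets 11, best alternative 9. No profitable deviation — NE.
(Std-A, Std-D): VendorY can switch to Std-B (6 → 9). Not NE.
(Std-A, Std-E): VendorY can switch to Std-B (7 → 9). Not NE.
(Std-B, Std-B): VendorX gets 12, best alternative 11; VendorY gets 11, best alternative 8. No profitable deviation — NE.
(Std-B, Std-C): VendorX can switch to Std-A (3 → 5). Not NE.
(Std-B, Std-D): VendorX can switch to Std-A (6 → 9). Not NE.
(Std-B, Std-E): VendorX can switch to Std-A (9 → 12). Not NE.
(The remaining 8 profiles each have a profitable deviation by the same check.)

Pure-strategy Nash equilibria: (Std-A, Std-C), (Std-B, Std-B)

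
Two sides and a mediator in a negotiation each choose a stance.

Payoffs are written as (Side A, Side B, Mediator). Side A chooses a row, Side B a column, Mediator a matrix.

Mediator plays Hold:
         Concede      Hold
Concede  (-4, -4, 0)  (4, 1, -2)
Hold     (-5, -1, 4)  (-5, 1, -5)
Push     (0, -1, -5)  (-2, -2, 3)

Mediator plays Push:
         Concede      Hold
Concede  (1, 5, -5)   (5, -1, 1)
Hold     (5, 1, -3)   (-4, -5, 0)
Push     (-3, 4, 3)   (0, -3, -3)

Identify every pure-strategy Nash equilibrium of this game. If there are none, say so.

(Concede, Concede, Hold): Side A can switch to Push (-4 → 0). Not NE.
(Concede, Concede, Push): Side A can switch to Hold (1 → 5). Not NE.
(Concede, Hold, Hold): Mediator can switch to Push (-2 → 1). Not NE.
(Concede, Hold, Push): Side B can switch to Concede (-1 → 5). Not NE.
(Hold, Concede, Hold): Side A can switch to Concede (-5 → -4). Not NE.
(Hold, Concede, Push): Mediator can switch to Hold (-3 → 4). Not NE.
(The remaining 6 profiles each have a profitable deviation by the same check.)

none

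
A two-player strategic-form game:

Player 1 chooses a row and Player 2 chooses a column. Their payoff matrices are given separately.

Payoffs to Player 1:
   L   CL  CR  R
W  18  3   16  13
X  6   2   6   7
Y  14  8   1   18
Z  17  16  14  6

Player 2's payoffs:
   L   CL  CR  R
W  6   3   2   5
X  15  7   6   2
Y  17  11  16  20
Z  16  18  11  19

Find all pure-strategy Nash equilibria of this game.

Pure-strategy Nash equilibria: (W, L), (Y, R)

Player 1 against L: payoffs 18, 6, 14, 17 → best response W.
Player 1 against CL: payoffs 3, 2, 8, 16 → best response Z.
Player 1 against CR: payoffs 16, 6, 1, 14 → best response W.
Player 1 against R: payoffs 13, 7, 18, 6 → best response Y.
Player 2 against W: payoffs 6, 3, 2, 5 → best response L.
Player 2 against X: payoffs 15, 7, 6, 2 → best response L.
Player 2 against Y: payoffs 17, 11, 16, 20 → best response R.
Player 2 against Z: payoffs 16, 18, 11, 19 → best response R.
Mutual best responses: (W, L); (Y, R).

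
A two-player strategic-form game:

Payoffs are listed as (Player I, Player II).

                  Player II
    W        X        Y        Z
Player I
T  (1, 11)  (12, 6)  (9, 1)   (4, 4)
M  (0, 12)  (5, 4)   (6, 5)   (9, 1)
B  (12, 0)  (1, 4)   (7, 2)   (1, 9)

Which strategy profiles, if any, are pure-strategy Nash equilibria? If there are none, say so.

(T, W): Player I can switch to B (1 → 12). Not NE.
(T, X): Player II can switch to W (6 → 11). Not NE.
(T, Y): Player II can switch to W (1 → 11). Not NE.
(T, Z): Player I can switch to M (4 → 9). Not NE.
(M, W): Player I can switch to T (0 → 1). Not NE.
(M, X): Player I can switch to T (5 → 12). Not NE.
(M, Y): Player I can switch to T (6 → 9). Not NE.
(M, Z): Player II can switch to W (1 → 12). Not NE.
(B, W): Player II can switch to X (0 → 4). Not NE.
(B, X): Player I can switch to T (1 → 12). Not NE.
(The remaining 2 profiles each have a profitable deviation by the same check.)

This game has no pure Nash equilibrium.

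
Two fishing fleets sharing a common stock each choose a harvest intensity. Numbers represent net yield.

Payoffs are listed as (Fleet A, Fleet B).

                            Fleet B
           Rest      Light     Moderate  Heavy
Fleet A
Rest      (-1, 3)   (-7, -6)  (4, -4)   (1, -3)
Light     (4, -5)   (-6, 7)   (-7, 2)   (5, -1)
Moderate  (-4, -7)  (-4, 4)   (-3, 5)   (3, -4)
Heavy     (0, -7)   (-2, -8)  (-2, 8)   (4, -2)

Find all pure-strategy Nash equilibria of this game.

This game has no pure Nash equilibrium.

Fleet A against Rest: payoffs -1, 4, -4, 0 → best response Light.
Fleet A against Light: payoffs -7, -6, -4, -2 → best response Heavy.
Fleet A against Moderate: payoffs 4, -7, -3, -2 → best response Rest.
Fleet A against Heavy: payoffs 1, 5, 3, 4 → best response Light.
Fleet B against Rest: payoffs 3, -6, -4, -3 → best response Rest.
Fleet B against Light: payoffs -5, 7, 2, -1 → best response Light.
Fleet B against Moderate: payoffs -7, 4, 5, -4 → best response Moderate.
Fleet B against Heavy: payoffs -7, -8, 8, -2 → best response Moderate.
No profile is a mutual best response for all players.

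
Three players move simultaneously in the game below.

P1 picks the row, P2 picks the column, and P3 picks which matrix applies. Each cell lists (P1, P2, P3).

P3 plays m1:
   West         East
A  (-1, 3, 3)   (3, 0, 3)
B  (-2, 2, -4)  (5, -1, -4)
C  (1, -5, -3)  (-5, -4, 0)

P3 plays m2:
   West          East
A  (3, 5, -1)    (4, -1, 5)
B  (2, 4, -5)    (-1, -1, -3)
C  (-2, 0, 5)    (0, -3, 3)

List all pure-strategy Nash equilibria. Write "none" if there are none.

P1 against (West, m1): payoffs -1, -2, 1 → best response C.
P1 against (West, m2): payoffs 3, 2, -2 → best response A.
P1 against (East, m1): payoffs 3, 5, -5 → best response B.
P1 against (East, m2): payoffs 4, -1, 0 → best response A.
P2 against (A, m1): payoffs 3, 0 → best response West.
P2 against (A, m2): payoffs 5, -1 → best response West.
P2 against (B, m1): payoffs 2, -1 → best response West.
P2 against (B, m2): payoffs 4, -1 → best response West.
P2 against (C, m1): payoffs -5, -4 → best response East.
P2 against (C, m2): payoffs 0, -3 → best response West.
P3 against (A, West): payoffs 3, -1 → best response m1.
P3 against (A, East): payoffs 3, 5 → best response m2.
P3 against (B, West): payoffs -4, -5 → best response m1.
P3 against (B, East): payoffs -4, -3 → best response m2.
P3 against (C, West): payoffs -3, 5 → best response m2.
P3 against (C, East): payoffs 0, 3 → best response m2.
No profile is a mutual best response for all players.

There is no pure-strategy Nash equilibrium.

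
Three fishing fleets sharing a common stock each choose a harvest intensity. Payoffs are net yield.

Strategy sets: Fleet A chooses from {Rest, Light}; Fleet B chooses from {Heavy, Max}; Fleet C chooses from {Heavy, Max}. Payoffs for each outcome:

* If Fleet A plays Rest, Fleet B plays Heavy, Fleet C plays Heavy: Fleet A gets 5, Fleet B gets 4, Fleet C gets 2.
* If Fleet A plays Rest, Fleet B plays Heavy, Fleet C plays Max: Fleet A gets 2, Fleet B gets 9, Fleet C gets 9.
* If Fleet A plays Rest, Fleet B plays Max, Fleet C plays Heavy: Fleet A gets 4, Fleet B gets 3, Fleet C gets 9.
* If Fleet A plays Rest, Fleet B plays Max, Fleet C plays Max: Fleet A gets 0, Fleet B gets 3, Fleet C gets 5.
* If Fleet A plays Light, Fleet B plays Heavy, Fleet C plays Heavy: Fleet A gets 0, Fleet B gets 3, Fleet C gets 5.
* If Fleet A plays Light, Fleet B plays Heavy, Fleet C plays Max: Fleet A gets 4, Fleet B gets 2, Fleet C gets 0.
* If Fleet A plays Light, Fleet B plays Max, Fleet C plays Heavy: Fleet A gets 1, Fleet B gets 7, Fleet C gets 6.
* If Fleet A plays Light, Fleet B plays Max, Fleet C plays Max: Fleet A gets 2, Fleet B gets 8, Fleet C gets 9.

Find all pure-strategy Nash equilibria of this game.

The unique pure-strategy Nash equilibrium is (Light, Max, Max).

Fleet A against (Heavy, Heavy): payoffs 5, 0 → best response Rest.
Fleet A against (Heavy, Max): payoffs 2, 4 → best response Light.
Fleet A against (Max, Heavy): payoffs 4, 1 → best response Rest.
Fleet A against (Max, Max): payoffs 0, 2 → best response Light.
Fleet B against (Rest, Heavy): payoffs 4, 3 → best response Heavy.
Fleet B against (Rest, Max): payoffs 9, 3 → best response Heavy.
Fleet B against (Light, Heavy): payoffs 3, 7 → best response Max.
Fleet B against (Light, Max): payoffs 2, 8 → best response Max.
Fleet C against (Rest, Heavy): payoffs 2, 9 → best response Max.
Fleet C against (Rest, Max): payoffs 9, 5 → best response Heavy.
Fleet C against (Light, Heavy): payoffs 5, 0 → best response Heavy.
Fleet C against (Light, Max): payoffs 6, 9 → best response Max.
Mutual best responses: (Light, Max, Max).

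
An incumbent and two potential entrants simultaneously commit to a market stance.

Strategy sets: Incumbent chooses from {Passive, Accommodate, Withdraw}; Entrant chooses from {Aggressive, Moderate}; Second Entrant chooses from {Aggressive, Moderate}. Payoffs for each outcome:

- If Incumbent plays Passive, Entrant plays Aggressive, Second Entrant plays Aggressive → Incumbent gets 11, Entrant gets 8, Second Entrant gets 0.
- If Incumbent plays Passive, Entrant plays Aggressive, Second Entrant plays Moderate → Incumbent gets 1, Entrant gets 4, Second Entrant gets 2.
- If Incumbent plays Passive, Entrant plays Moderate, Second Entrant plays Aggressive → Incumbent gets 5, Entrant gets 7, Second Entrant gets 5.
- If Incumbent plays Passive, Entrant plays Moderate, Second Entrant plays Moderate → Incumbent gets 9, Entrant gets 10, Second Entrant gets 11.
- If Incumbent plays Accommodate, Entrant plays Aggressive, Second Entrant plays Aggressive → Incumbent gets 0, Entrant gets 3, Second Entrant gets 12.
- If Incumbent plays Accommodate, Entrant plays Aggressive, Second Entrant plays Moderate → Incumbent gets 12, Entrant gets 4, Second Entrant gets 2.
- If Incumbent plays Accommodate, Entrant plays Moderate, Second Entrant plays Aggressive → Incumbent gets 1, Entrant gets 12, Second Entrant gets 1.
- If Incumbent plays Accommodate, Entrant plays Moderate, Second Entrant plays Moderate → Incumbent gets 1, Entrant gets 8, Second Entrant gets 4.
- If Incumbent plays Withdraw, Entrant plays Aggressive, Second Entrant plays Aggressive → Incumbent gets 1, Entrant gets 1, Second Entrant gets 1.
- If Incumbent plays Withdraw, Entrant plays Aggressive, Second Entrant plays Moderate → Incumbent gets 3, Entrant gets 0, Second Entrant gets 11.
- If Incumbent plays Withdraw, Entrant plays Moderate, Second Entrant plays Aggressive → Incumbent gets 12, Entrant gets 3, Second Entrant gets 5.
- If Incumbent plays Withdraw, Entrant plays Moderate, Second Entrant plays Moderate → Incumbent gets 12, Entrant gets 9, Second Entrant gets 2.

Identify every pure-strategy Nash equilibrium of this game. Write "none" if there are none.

For each player, find the best response to each opponent profile; mutual best responses are the pure NE.
Incumbent against (Aggressive, Aggressive): payoffs 11, 0, 1 → best response Passive.
Incumbent against (Aggressive, Moderate): payoffs 1, 12, 3 → best response Accommodate.
Incumbent against (Moderate, Aggressive): payoffs 5, 1, 12 → best response Withdraw.
Incumbent against (Moderate, Moderate): payoffs 9, 1, 12 → best response Withdraw.
Entrant against (Passive, Aggressive): payoffs 8, 7 → best response Aggressive.
Entrant against (Passive, Moderate): payoffs 4, 10 → best response Moderate.
Entrant against (Accommodate, Aggressive): payoffs 3, 12 → best response Moderate.
Entrant against (Accommodate, Moderate): payoffs 4, 8 → best response Moderate.
Entrant against (Withdraw, Aggressive): payoffs 1, 3 → best response Moderate.
Entrant against (Withdraw, Moderate): payoffs 0, 9 → best response Moderate.
Second Entrant against (Passive, Aggressive): payoffs 0, 2 → best response Moderate.
Second Entrant against (Passive, Moderate): payoffs 5, 11 → best response Moderate.
Second Entrant against (Accommodate, Aggressive): payoffs 12, 2 → best response Aggressive.
Second Entrant against (Accommodate, Moderate): payoffs 1, 4 → best response Moderate.
Second Entrant against (Withdraw, Aggressive): payoffs 1, 11 → best response Moderate.
Second Entrant against (Withdraw, Moderate): payoffs 5, 2 → best response Aggressive.
Mutual best responses: (Withdraw, Moderate, Aggressive).

(Withdraw, Moderate, Aggressive)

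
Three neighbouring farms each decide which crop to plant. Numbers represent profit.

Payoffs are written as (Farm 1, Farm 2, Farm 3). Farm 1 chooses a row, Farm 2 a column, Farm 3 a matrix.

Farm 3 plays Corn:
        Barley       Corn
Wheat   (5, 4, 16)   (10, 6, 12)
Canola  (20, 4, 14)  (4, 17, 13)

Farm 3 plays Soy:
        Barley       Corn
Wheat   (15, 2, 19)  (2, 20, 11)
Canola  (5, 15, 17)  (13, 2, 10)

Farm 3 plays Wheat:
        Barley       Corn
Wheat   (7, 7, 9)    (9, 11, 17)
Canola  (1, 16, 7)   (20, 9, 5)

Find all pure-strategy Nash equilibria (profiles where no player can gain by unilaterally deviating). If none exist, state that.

Check each profile: it is a Nash equilibrium iff no player can strictly gain by switching unilaterally.
(Wheat, Barley, Corn): Farm 1 can switch to Canola (5 → 20). Not NE.
(Wheat, Barley, Soy): Farm 2 can switch to Corn (2 → 20). Not NE.
(Wheat, Barley, Wheat): Farm 2 can switch to Corn (7 → 11). Not NE.
(Wheat, Corn, Corn): Farm 3 can switch to Wheat (12 → 17). Not NE.
(Wheat, Corn, Soy): Farm 1 can switch to Canola (2 → 13). Not NE.
(Wheat, Corn, Wheat): Farm 1 can switch to Canola (9 → 20). Not NE.
(Canola, Barley, Corn): Farm 2 can switch to Corn (4 → 17). Not NE.
(Canola, Barley, Soy): Farm 1 can switch to Wheat (5 → 15). Not NE.
(The remaining 4 profiles each have a profitable deviation by the same check.)

This game has no pure Nash equilibrium.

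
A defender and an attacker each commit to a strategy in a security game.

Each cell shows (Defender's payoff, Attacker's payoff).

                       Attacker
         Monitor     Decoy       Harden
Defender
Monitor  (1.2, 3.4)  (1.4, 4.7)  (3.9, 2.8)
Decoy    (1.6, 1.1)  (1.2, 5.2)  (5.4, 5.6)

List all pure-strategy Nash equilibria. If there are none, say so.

Defender against Monitor: payoffs 1.2, 1.6 → best response Decoy.
Defender against Decoy: payoffs 1.4, 1.2 → best response Monitor.
Defender against Harden: payoffs 3.9, 5.4 → best response Decoy.
Attacker against Monitor: payoffs 3.4, 4.7, 2.8 → best response Decoy.
Attacker against Decoy: payoffs 1.1, 5.2, 5.6 → best response Harden.
Mutual best responses: (Monitor, Decoy); (Decoy, Harden).

Pure-strategy Nash equilibria: (Monitor, Decoy) and (Decoy, Harden)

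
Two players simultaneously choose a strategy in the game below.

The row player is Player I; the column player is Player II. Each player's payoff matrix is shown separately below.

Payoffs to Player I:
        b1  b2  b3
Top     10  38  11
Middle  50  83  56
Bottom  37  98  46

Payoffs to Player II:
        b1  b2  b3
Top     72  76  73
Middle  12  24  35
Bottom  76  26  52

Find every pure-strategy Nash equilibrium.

Pure NE: (Middle, b3)

Check each profile: it is a Nash equilibrium iff no player can strictly gain by switching unilaterally.
(Top, b1): Player I can switch to Middle (10 → 50). Not NE.
(Top, b2): Player I can switch to Middle (38 → 83). Not NE.
(Top, b3): Player I can switch to Middle (11 → 56). Not NE.
(Middle, b1): Player II can switch to b2 (12 → 24). Not NE.
(Middle, b2): Player I can switch to Bottom (83 → 98). Not NE.
(Middle, b3): Player I gets 56, best alternative 46; Player II gets 35, best alternative 24. No profitable deviation — NE.
(Bottom, b1): Player I can switch to Middle (37 → 50). Not NE.
(Bottom, b2): Player II can switch to b1 (26 → 76). Not NE.
(Bottom, b3): Player I can switch to Middle (46 → 56). Not NE.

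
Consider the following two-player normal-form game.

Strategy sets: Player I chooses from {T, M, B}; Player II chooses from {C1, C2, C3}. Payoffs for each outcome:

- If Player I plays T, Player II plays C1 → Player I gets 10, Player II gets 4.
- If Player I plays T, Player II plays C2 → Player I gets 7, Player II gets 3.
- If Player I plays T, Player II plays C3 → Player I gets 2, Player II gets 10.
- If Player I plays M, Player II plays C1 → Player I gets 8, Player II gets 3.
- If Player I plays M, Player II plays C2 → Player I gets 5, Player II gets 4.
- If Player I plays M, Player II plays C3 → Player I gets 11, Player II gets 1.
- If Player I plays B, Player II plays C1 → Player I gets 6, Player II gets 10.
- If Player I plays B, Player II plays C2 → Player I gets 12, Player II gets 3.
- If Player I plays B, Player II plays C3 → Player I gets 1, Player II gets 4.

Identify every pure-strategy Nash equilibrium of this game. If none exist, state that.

There is no pure-strategy Nash equilibrium.

Check each profile: it is a Nash equilibrium iff no player can strictly gain by switching unilaterally.
(T, C1): Player II can switch to C3 (4 → 10). Not NE.
(T, C2): Player I can switch to B (7 → 12). Not NE.
(T, C3): Player I can switch to M (2 → 11). Not NE.
(M, C1): Player I can switch to T (8 → 10). Not NE.
(M, C2): Player I can switch to T (5 → 7). Not NE.
(M, C3): Player II can switch to C1 (1 → 3). Not NE.
(B, C1): Player I can switch to T (6 → 10). Not NE.
(B, C2): Player II can switch to C1 (3 → 10). Not NE.
(B, C3): Player I can switch to T (1 → 2). Not NE.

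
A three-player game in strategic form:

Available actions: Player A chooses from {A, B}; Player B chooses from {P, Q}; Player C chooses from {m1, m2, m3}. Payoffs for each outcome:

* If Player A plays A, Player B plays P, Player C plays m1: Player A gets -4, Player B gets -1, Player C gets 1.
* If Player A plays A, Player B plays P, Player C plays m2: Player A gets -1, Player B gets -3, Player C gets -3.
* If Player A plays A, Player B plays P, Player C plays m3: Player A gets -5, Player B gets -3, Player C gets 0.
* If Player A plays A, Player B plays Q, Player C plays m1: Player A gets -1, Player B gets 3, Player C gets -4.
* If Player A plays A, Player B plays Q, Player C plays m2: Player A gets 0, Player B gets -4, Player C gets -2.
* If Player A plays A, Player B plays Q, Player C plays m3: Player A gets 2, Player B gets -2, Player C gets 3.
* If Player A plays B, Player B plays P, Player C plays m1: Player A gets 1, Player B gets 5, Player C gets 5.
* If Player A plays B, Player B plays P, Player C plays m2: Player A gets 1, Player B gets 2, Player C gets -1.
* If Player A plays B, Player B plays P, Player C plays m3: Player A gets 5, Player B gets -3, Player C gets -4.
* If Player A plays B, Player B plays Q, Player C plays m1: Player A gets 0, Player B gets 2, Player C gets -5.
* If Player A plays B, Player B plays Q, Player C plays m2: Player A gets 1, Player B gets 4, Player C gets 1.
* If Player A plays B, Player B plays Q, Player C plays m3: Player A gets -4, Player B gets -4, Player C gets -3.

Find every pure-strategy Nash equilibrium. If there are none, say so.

(A, P, m1): Player A can switch to B (-4 → 1). Not NE.
(A, P, m2): Player A can switch to B (-1 → 1). Not NE.
(A, P, m3): Player A can switch to B (-5 → 5). Not NE.
(A, Q, m1): Player A can switch to B (-1 → 0). Not NE.
(A, Q, m2): Player A can switch to B (0 → 1). Not NE.
(A, Q, m3): Player A gets 2, best alternative -4; Player B gets -2, best alternative -3; Player C gets 3, best alternative -2. No profitable deviation — NE.
(B, P, m1): Player A gets 1, best alternative -4; Player B gets 5, best alternative 2; Player C gets 5, best alternative -1. No profitable deviation — NE.
(B, P, m2): Player B can switch to Q (2 → 4). Not NE.
(B, P, m3): Player C can switch to m1 (-4 → 5). Not NE.
(B, Q, m1): Player B can switch to P (2 → 5). Not NE.
(B, Q, m2): Player A gets 1, best alternative 0; Player B gets 4, best alternative 2; Player C gets 1, best alternative -3. No profitable deviation — NE.
(The remaining 1 profile has a profitable deviation by the same check.)

(A, Q, m3), (B, P, m1), (B, Q, m2)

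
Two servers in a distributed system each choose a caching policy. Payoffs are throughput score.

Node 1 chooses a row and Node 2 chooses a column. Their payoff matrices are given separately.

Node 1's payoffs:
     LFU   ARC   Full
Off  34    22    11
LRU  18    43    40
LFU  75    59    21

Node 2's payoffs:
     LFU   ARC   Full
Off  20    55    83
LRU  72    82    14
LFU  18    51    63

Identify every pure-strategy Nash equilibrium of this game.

This game has no pure Nash equilibrium.

(Off, LFU): Node 1 can switch to LFU (34 → 75). Not NE.
(Off, ARC): Node 1 can switch to LRU (22 → 43). Not NE.
(Off, Full): Node 1 can switch to LRU (11 → 40). Not NE.
(LRU, LFU): Node 1 can switch to Off (18 → 34). Not NE.
(LRU, ARC): Node 1 can switch to LFU (43 → 59). Not NE.
(LRU, Full): Node 2 can switch to LFU (14 → 72). Not NE.
(LFU, LFU): Node 2 can switch to ARC (18 → 51). Not NE.
(LFU, ARC): Node 2 can switch to Full (51 → 63). Not NE.
(The remaining 1 profile has a profitable deviation by the same check.)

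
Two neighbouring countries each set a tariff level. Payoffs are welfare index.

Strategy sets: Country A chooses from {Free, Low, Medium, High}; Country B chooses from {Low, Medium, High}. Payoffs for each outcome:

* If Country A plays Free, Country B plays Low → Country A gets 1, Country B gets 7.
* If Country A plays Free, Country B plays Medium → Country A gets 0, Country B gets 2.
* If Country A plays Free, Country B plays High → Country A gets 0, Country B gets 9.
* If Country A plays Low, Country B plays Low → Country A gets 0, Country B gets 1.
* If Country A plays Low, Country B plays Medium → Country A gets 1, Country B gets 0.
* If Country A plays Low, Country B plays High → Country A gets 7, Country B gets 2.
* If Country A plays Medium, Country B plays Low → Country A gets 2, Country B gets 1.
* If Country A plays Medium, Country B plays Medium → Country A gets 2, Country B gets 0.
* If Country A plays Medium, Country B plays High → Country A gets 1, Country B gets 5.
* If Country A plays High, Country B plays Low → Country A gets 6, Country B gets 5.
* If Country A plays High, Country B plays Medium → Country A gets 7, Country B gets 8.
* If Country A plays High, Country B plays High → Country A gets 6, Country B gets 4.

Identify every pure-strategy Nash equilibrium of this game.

(Free, Low): Country A can switch to Medium (1 → 2). Not NE.
(Free, Medium): Country A can switch to Low (0 → 1). Not NE.
(Free, High): Country A can switch to Low (0 → 7). Not NE.
(Low, Low): Country A can switch to Free (0 → 1). Not NE.
(Low, Medium): Country A can switch to Medium (1 → 2). Not NE.
(Low, High): Country A gets 7, best alternative 6; Country B gets 2, best alternative 1. No profitable deviation — NE.
(Medium, Low): Country A can switch to High (2 → 6). Not NE.
(High, Medium): Country A gets 7, best alternative 2; Country B gets 8, best alternative 5. No profitable deviation — NE.
(The remaining 4 profiles each have a profitable deviation by the same check.)

The pure Nash equilibria are (Low, High); (High, Medium).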